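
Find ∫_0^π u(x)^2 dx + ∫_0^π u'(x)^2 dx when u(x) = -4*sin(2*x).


||u||_{H^1(0,π)}^2 = 40*π

u'(x) = -8*cos(2*x).
Expand u² and (u')² and integrate term by term on (0, π), using: for integers n ≥ 1, ∫_0^π sin²(nx) dx = ∫_0^π cos²(nx) dx = π/2; for n ≠ n', ∫_0^π sin(nx)sin(n'x) dx = ∫_0^π cos(nx)cos(n'x) dx = 0; and by product-to-sum, ∫_0^π sin(nx)cos(n'x) dx = ½∫_0^π [sin((n+n')x) + sin((n−n')x)] dx, which is 0 when n+n' is even and 2n/(n²−n'²) when n+n' is odd (it need not vanish on (0, π)).
  u² squared terms: (-4)²·∫sin(2x)² dx = 16·π/2 = 8*π.
  So ∫_0^π u² dx = 8*π.
  (u')² squared terms: (-8)²·∫cos(2x)² dx = 64·π/2 = 32*π.
  So ∫_0^π (u')² dx = 32*π.
||u||_{H^1}^2 = (8*π) + (32*π) = 40*π.


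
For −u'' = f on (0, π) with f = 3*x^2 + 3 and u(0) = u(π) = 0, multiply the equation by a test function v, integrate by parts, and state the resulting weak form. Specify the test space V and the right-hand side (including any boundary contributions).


V = H^1_0(0, π) (so v(0) = v(π) = 0); weak form: ∫_0^π u'v' dx = ∫_0^π (3*x^2 + 3) v dx for all v ∈ V.

Multiply both sides by a test function v and integrate from 0 to π:
  ∫_0^π −u''(x) v(x) dx = ∫_0^π f(x) v(x) dx.
Integrate the LHS by parts once:
  ∫_0^π −u'' v dx = −[u'(x) v(x)]_0^π + ∫_0^π u'(x) v'(x) dx.
Thus ∫_0^π u'(x) v'(x) dx = ∫_0^π f(x) v(x) dx + [u'(x) v(x)]_0^π.
Choose V so that boundary terms are either known or forced to vanish.
u is Dirichlet: u(0) = u(π) = 0. Let V = H^1_0(0, π); then v(0) = v(π) = 0, and [u' v]_0^π = 0.
Weak formulation: find u (satisfying any essential BC) such that ∫_0^π u'(x) v'(x) dx = ∫_0^π f v dx for all v ∈ V.
Substituting f(x) = 3*x^2 + 3, the right-hand side is ∫_0^π (3*x^2 + 3) v dx.


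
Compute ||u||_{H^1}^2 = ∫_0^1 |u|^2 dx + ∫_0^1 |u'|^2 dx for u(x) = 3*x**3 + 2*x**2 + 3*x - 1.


||u||_{H^1}^2 = 6117/70

The H^1 norm (squared) on an interval (0, L) is
  ||u||_{H^1}^2 = ∫_0^L u(x)^2 dx + ∫_0^L u'(x)^2 dx.
Compute u'(x) = 9*x**2 + 4*x + 3.
Then u(x)^2 = 9*x**6 + 12*x**5 + 22*x**4 + 6*x**3 + 5*x**2 - 6*x + 1 and u'(x)^2 = 81*x**4 + 72*x**3 + 70*x**2 + 24*x + 9.
Integrate each monomial from 0 to 1 using ∫_0^1 c·x^n dx = c·1^(n+1)/(n+1):
  ∫_0^1 u(x)^2 dx = ∫_0^1 (9*x^6 + 12*x^5 + 22*x^4 + 6*x^3 + 5*x^2 - 6*x + 1) dx. Term by term:
    ∫_0^1 9*x^6 dx = 9/7;  ∫_0^1 12*x^5 dx = 2;  ∫_0^1 22*x^4 dx = 22/5;
    ∫_0^1 6*x^3 dx = 3/2;  ∫_0^1 5*x^2 dx = 5/3;  ∫_0^1 -6*x dx = -3;
    ∫_0^1 1 dx = 1.
  Sum: 9/7 + 2 + 22/5 + 3/2 + 5/3 − 3 + 1 = 1859/210.
  ∫_0^1 u'(x)^2 dx = ∫_0^1 (81*x^4 + 72*x^3 + 70*x^2 + 24*x + 9) dx. Term by term:
    ∫_0^1 81*x^4 dx = 81/5;  ∫_0^1 72*x^3 dx = 18;  ∫_0^1 70*x^2 dx = 70/3;
    ∫_0^1 24*x dx = 12;  ∫_0^1 9 dx = 9.
  Sum: 81/5 + 18 + 70/3 + 12 + 9 = 1178/15.
Adding: ||u||_{H^1}^2 = 1859/210 + 1178/15 = 6117/70.


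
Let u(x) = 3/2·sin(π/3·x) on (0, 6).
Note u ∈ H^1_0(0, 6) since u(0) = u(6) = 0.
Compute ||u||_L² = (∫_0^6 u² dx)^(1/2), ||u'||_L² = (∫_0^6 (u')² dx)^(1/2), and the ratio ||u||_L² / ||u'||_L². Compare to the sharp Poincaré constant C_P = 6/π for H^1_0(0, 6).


||u||_L² / ||u'||_L² = 3/π < C_P = 6/π.

u(x) = 3/2·sin(π/3·x), so u'(x) = π*cos(π*x/3)/2.
Writing u(x) = A·sin(kπx/L) with A = 3/2 and k = 2, use ∫_0^L sin²(kπx/L) dx = L/2 and ∫_0^L cos²(kπx/L) dx = L/2.
u² = 9/4·sin²(π/3·x) and (u')² = π^2/4·cos²(π/3·x), and each of sin², cos² integrates to L/2 = 3 over (0, 6).
∫_0^6 u² dx = 27/4, so ||u||_L² = 3*sqrt(3)/2.
∫_0^6 (u')² dx = 3*π^2/4, so ||u'||_L² = sqrt(3)*π/2.
Ratio ||u||_L² / ||u'||_L² = 3/π.
Sharp Poincaré constant on H^1_0(0, 6) is C_P = L/π = 6/π, achieved by sin(π/6·x).
This is the k = 2 harmonic; the ratio L/(kπ) is strictly less than C_P = L/π, consistent with the sharp inequality ||u||_L² ≤ C_P ||u'||_L².


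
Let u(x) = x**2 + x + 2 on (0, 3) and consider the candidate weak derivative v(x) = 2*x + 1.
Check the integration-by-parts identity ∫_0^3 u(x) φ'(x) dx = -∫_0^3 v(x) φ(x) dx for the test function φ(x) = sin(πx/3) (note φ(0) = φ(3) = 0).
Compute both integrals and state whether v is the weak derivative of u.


LHS = -24/π, RHS = -24/π. Yes, v = u' weakly.

u(x) = x**2 + x + 2, classical derivative u'(x) = 2*x + 1.
φ(x) = sin(πx/3), so φ'(x) = π*cos(π*x/3)/3.
Note φ(0) = φ(3) = 0, so the boundary term u·φ vanishes.
LHS = ∫_0^3 u(x) φ'(x) dx = ∫_0^3 (π*x^2*cos(π*x/3)/3 + π*x*cos(π*x/3)/3 + 2*π*cos(π*x/3)/3) dx. Term by term:
  ∫_0^3 2*π*cos(π*x/3)/3 dx = 0;  ∫_0^3 π*x*cos(π*x/3)/3 dx = -6/π;  ∫_0^3 π*x^2*cos(π*x/3)/3 dx = -18/π.
Sum: 0 − 6/π − 18/π = -24/π.
So LHS = -24/π.
∫_0^3 v(x) φ(x) dx = ∫_0^3 (2*x*sin(π*x/3) + sin(π*x/3)) dx. Term by term:
  ∫_0^3 2*x*sin(π*x/3) dx = 18/π;  ∫_0^3 sin(π*x/3) dx = 6/π.
Sum: 18/π + 6/π = 24/π.
So RHS = -∫_0^3 v(x) φ(x) dx = -24/π.
LHS = RHS, so the identity holds for this test φ.
Moreover u is smooth here and v(x) = u'(x) = 2*x + 1 pointwise, so the identity holds for every test function. Hence v is the weak derivative of u.


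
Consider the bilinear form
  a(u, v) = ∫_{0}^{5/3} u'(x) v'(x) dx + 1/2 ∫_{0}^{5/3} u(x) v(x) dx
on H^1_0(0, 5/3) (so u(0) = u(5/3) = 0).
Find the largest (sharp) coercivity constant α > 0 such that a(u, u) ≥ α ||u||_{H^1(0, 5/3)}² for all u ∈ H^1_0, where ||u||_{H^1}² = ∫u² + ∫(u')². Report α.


α = (25 + 18*π^2)/(2*(25 + 9*π^2))

Coercivity of a(·,·) on H^1_0(0, 5/3) means a(u, u) ≥ α ||u||_{H^1}² for every u ∈ H^1_0.
The interval has length L = 5/3, and Poincaré/coercivity depend only on L. Here a(u, u) = ∫(u')² + (1/2)·∫u².
Here 0 < c = 1/2 < 1. The condition a(u,u) ≥ α||u||_{H^1}² reads (1−α)∫(u')² ≥ (α−c)∫u². Any admissible α is ≤ 1 (rapidly oscillating u have ∫u²/∫(u')² → 0), and α = 1 would force 0 ≥ (1−c)∫u², impossible since c < 1; so 1−α > 0. By the sharp Poincaré inequality on H^1_0 of an interval of length L, ∫(u')² ≥ (π/L)²∫u² with equality for the first sine mode sin(π(x−x₀)/L) (x₀ the left endpoint), so the inequality holds for all u iff (1−α)(π/L)² ≥ α − c, i.e. α ≤ ((π/L)² + c)/((π/L)² + 1) = (1 + c(L/π)²)/(1 + (L/π)²). With (π/L)² = 9*π^2/25 and c = 1/2, the largest admissible constant is α = ((π/L)² + c)/((π/L)² + 1).
Simplifying, α = (25 + 18*π^2)/(2*(25 + 9*π^2)).


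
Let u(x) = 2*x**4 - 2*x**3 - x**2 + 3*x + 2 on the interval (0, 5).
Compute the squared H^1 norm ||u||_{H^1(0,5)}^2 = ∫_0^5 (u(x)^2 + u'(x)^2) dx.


||u||_{H^1}^2 = 124993315/126

The H^1 norm (squared) on an interval (0, L) is
  ||u||_{H^1}^2 = ∫_0^L u(x)^2 dx + ∫_0^L u'(x)^2 dx.
Compute u'(x) = 8*x**3 - 6*x**2 - 2*x + 3.
Then u(x)^2 = 4*x**8 - 8*x**7 + 16*x**5 - 3*x**4 - 14*x**3 + 5*x**2 + 12*x + 4 and u'(x)^2 = 64*x**6 - 96*x**5 + 4*x**4 + 72*x**3 - 32*x**2 - 12*x + 9.
Integrate each monomial from 0 to 5 using ∫_0^5 c·x^n dx = c·5^(n+1)/(n+1):
  ∫_0^5 u(x)^2 dx = ∫_0^5 (4*x^8 - 8*x^7 + 16*x^5 - 3*x^4 - 14*x^3 + 5*x^2 + 12*x + 4) dx. Term by term:
    ∫_0^5 4*x^8 dx = 7812500/9;  ∫_0^5 -8*x^7 dx = -390625;  ∫_0^5 16*x^5 dx = 125000/3;
    ∫_0^5 -3*x^4 dx = -1875;  ∫_0^5 -14*x^3 dx = -4375/2;  ∫_0^5 5*x^2 dx = 625/3;
    ∫_0^5 12*x dx = 150;  ∫_0^5 4 dx = 20.
  Sum: 7812500/9 − 390625 + 125000/3 − 1875 − 4375/2 + 625/3 + 150 + 20 = 9277435/18.
  ∫_0^5 u'(x)^2 dx = ∫_0^5 (64*x^6 - 96*x^5 + 4*x^4 + 72*x^3 - 32*x^2 - 12*x + 9) dx. Term by term:
    ∫_0^5 64*x^6 dx = 5000000/7;  ∫_0^5 -96*x^5 dx = -250000;  ∫_0^5 4*x^4 dx = 2500;
    ∫_0^5 72*x^3 dx = 11250;  ∫_0^5 -32*x^2 dx = -4000/3;  ∫_0^5 -12*x dx = -150;
    ∫_0^5 9 dx = 45.
  Sum: 5000000/7 − 250000 + 2500 + 11250 − 4000/3 − 150 + 45 = 10008545/21.
Adding: ||u||_{H^1}^2 = 9277435/18 + 10008545/21 = 124993315/126.


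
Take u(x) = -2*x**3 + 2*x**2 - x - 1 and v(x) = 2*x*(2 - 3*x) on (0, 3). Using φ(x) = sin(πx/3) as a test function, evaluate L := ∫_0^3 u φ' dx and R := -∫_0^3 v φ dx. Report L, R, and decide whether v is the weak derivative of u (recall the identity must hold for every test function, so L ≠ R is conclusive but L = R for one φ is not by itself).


LHS = -648/π^3 + 132/π, RHS = -648/π^3 + 126/π. No, v is not the weak derivative of u.

u(x) = -2*x**3 + 2*x**2 - x - 1, classical derivative u'(x) = -6*x**2 + 4*x - 1.
φ(x) = sin(πx/3), so φ'(x) = π*cos(π*x/3)/3.
Note φ(0) = φ(3) = 0, so the boundary term u·φ vanishes.
LHS = ∫_0^3 u(x) φ'(x) dx = ∫_0^3 (-2*π*x^3*cos(π*x/3)/3 + 2*π*x^2*cos(π*x/3)/3 - π*x*cos(π*x/3)/3 - π*cos(π*x/3)/3) dx. Term by term:
  ∫_0^3 -π*cos(π*x/3)/3 dx = 0;  ∫_0^3 -2*π*x^3*cos(π*x/3)/3 dx = -648/π^3 + 162/π;  ∫_0^3 -π*x*cos(π*x/3)/3 dx = 6/π;
  ∫_0^3 2*π*x^2*cos(π*x/3)/3 dx = -36/π.
Sum: 0 + -648/π^3 + 162/π + 6/π − 36/π = -648/π^3 + 132/π.
So LHS = -648/π^3 + 132/π.
∫_0^3 v(x) φ(x) dx = ∫_0^3 (-6*x^2*sin(π*x/3) + 4*x*sin(π*x/3)) dx. Term by term:
  ∫_0^3 -6*x^2*sin(π*x/3) dx = -162/π + 648/π^3;  ∫_0^3 4*x*sin(π*x/3) dx = 36/π.
Sum: -162/π + 648/π^3 + 36/π = -126/π + 648/π^3.
So RHS = -∫_0^3 v(x) φ(x) dx = -648/π^3 + 126/π.
LHS − RHS = 6/π ≠ 0, so the identity fails.
(For a valid weak derivative the identity must hold for EVERY test function, in particular this one. The failure shows v is NOT the weak derivative of u.)
Correct weak derivative would be u'(x) = -6*x**2 + 4*x - 1.


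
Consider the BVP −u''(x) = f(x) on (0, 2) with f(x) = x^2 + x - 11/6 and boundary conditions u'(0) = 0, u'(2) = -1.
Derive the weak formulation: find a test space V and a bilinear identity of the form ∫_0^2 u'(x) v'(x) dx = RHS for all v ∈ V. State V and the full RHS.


V = H^1(0, 2) (v unrestricted at boundary; u is determined up to an additive constant); weak form: ∫_0^2 u'v' dx = ∫_0^2 (x^2 + x - 11/6) v dx − v(2) for all v ∈ V.

Multiply both sides by a test function v and integrate from 0 to 2:
  ∫_0^2 −u''(x) v(x) dx = ∫_0^2 f(x) v(x) dx.
Integrate the LHS by parts once:
  ∫_0^2 −u'' v dx = −[u'(x) v(x)]_0^2 + ∫_0^2 u'(x) v'(x) dx.
Thus ∫_0^2 u'(x) v'(x) dx = ∫_0^2 f(x) v(x) dx + [u'(x) v(x)]_0^2.
Choose V so that boundary terms are either known or forced to vanish.
u has inhomogeneous Neumann u'(0) = 0, u'(2) = -1. [u' v]_0^2 = (-1)·v(2) − (0)·v(0) = − v(2). Take V = H^1(0, 2); boundary term becomes part of RHS.
Weak formulation: find u (satisfying any essential BC) such that ∫_0^2 u'(x) v'(x) dx = ∫_0^2 f v dx − v(2) for all v ∈ V (Neumann data are natural BCs: they enter the RHS as boundary terms).
Substituting f(x) = x^2 + x - 11/6, the right-hand side is ∫_0^2 (x^2 + x - 11/6) v dx − v(2).
Compatibility check (pure Neumann): taking v ≡ 1 ∈ V gives 0 = ∫_0^2 f dx + (-1) − (0), i.e. ∫_0^2 f dx must equal u'(0) − u'(2) = 1. Indeed ∫_0^2 (x^2 + x - 11/6) dx = 1, so the data are compatible. The solution is then unique only up to an additive constant (fix it e.g. by requiring ∫_0^2 u dx = 0).


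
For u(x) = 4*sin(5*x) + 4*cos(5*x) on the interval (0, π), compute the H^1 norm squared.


||u||_{H^1(0,π)}^2 = 416*π

u'(x) = -20*sin(5*x) + 20*cos(5*x).
Expand u² and (u')² and integrate term by term on (0, π), using: for integers n ≥ 1, ∫_0^π sin²(nx) dx = ∫_0^π cos²(nx) dx = π/2; for n ≠ n', ∫_0^π sin(nx)sin(n'x) dx = ∫_0^π cos(nx)cos(n'x) dx = 0; and by product-to-sum, ∫_0^π sin(nx)cos(n'x) dx = ½∫_0^π [sin((n+n')x) + sin((n−n')x)] dx, which is 0 when n+n' is even and 2n/(n²−n'²) when n+n' is odd (it need not vanish on (0, π)).
  u² squared terms: (4)²·∫cos(5x)² dx = 16·π/2 = 8*π;  (4)²·∫sin(5x)² dx = 16·π/2 = 8*π.
  u² cross terms: 2·(4)·(4)·∫cos(5x)·sin(5x) dx = 32·(0) = 0.
  So ∫_0^π u² dx = 8*π + 8*π + 0 = 16*π.
  (u')² squared terms: (-20)²·∫sin(5x)² dx = 400·π/2 = 200*π;  (20)²·∫cos(5x)² dx = 400·π/2 = 200*π.
  (u')² cross terms: 2·(-20)·(20)·∫sin(5x)·cos(5x) dx = -800·(0) = 0.
  So ∫_0^π (u')² dx = 200*π + 200*π + 0 = 400*π.
||u||_{H^1}^2 = (16*π) + (400*π) = 416*π.


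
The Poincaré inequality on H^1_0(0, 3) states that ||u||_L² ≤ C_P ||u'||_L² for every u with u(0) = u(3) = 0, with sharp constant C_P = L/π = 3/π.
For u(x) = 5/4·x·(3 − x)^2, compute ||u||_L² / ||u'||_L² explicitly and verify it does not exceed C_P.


||u||_L² / ||u'||_L² = 3*sqrt(14)/14 < C_P = 3/π.

u(x) = 5/4·x·(3 − x)^2, so u'(x) = 15*(x - 3)*(x - 1)/4.
u(x) = 5/4·x·(3 − x)^2 vanishes at x = 0 and x = 3, so u ∈ H^1_0(0, 3). Differentiate via the product rule and integrate the resulting polynomials term by term.
  ∫_0^3 u² dx = ∫_0^3 (25*x^6/16 - 75*x^5/4 + 675*x^4/8 - 675*x^3/4 + 2025*x^2/16) dx. Term by term:
    ∫_0^3 25*x^6/16 dx = 54675/112;  ∫_0^3 -75*x^5/4 dx = -18225/8;  ∫_0^3 675*x^4/8 dx = 32805/8;
    ∫_0^3 -675*x^3/4 dx = -54675/16;  ∫_0^3 2025*x^2/16 dx = 18225/16.
  Sum: 54675/112 − 18225/8 + 32805/8 − 54675/16 + 18225/16 = 3645/112.
  ∫_0^3 (u')² dx = ∫_0^3 (225*x^4/16 - 225*x^3/2 + 2475*x^2/8 - 675*x/2 + 2025/16) dx. Term by term:
    ∫_0^3 225*x^4/16 dx = 10935/16;  ∫_0^3 -225*x^3/2 dx = -18225/8;  ∫_0^3 2475*x^2/8 dx = 22275/8;
    ∫_0^3 -675*x/2 dx = -6075/4;  ∫_0^3 2025/16 dx = 6075/16.
  Sum: 10935/16 − 18225/8 + 22275/8 − 6075/4 + 6075/16 = 405/8.
∫_0^3 u² dx = 3645/112, so ||u||_L² = 27*sqrt(35)/28.
∫_0^3 (u')² dx = 405/8, so ||u'||_L² = 9*sqrt(10)/4.
Ratio ||u||_L² / ||u'||_L² = 3*sqrt(14)/14.
Sharp Poincaré constant on H^1_0(0, 3) is C_P = L/π = 3/π, achieved by sin(π/3·x).
A polynomial bump cannot attain the sharp Poincaré constant (only the first sine eigenfunction does), so the ratio is strictly less than C_P, consistent with ||u||_L² ≤ C_P ||u'||_L².


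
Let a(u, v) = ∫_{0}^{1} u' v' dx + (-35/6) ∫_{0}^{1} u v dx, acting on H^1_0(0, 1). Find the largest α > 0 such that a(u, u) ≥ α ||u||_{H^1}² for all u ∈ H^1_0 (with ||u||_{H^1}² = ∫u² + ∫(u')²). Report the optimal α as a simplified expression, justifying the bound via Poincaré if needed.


α = (-35/6 + π^2)/(1 + π^2)

Coercivity of a(·,·) on H^1_0(0, 1) means a(u, u) ≥ α ||u||_{H^1}² for every u ∈ H^1_0.
The interval has length L = 1, and Poincaré/coercivity depend only on L. Here a(u, u) = ∫(u')² + (-35/6)·∫u².
Here c = -35/6 < 0 with |c| < (π/L)² = π^2, so coercivity still holds. The condition a(u,u) ≥ α||u||_{H^1}² reads (1−α)∫(u')² ≥ (α−c)∫u². Any admissible α is ≤ 1 (rapidly oscillating u have ∫u²/∫(u')² → 0), and α = 1 would force 0 ≥ (1−c)∫u², impossible since c < 1; so 1−α > 0. By the sharp Poincaré inequality on H^1_0 of an interval of length L, ∫(u')² ≥ (π/L)²∫u² with equality for the first sine mode sin(π(x−x₀)/L) (x₀ the left endpoint), so the inequality holds for all u iff (1−α)(π/L)² ≥ α − c, i.e. α ≤ ((π/L)² + c)/((π/L)² + 1) = (1 + c(L/π)²)/(1 + (L/π)²). (Direct route, valid since c ≤ 0: Poincaré gives c∫u² ≥ c(L/π)²∫(u')², so a(u,u) ≥ (1 + c(L/π)²)∫(u')², while ||u||_{H^1}² ≤ (1 + (L/π)²)∫(u')²; dividing yields the same α.) With (π/L)² = π^2 and c = -35/6, the largest admissible constant is α = ((π/L)² + c)/((π/L)² + 1).
Simplifying, α = (-35/6 + π^2)/(1 + π^2).


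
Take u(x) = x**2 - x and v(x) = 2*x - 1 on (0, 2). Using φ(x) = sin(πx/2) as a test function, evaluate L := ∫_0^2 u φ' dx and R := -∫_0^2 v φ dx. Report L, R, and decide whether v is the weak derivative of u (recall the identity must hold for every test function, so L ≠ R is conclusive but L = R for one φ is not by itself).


LHS = -4/π, RHS = -4/π. Yes, v = u' weakly.

u(x) = x**2 - x, classical derivative u'(x) = 2*x - 1.
φ(x) = sin(πx/2), so φ'(x) = π*cos(π*x/2)/2.
Note φ(0) = φ(2) = 0, so the boundary term u·φ vanishes.
LHS = ∫_0^2 u(x) φ'(x) dx = ∫_0^2 (π*x^2*cos(π*x/2)/2 - π*x*cos(π*x/2)/2) dx. Term by term:
  ∫_0^2 π*x^2*cos(π*x/2)/2 dx = -8/π;  ∫_0^2 -π*x*cos(π*x/2)/2 dx = 4/π.
Sum: -8/π + 4/π = -4/π.
So LHS = -4/π.
∫_0^2 v(x) φ(x) dx = ∫_0^2 (2*x*sin(π*x/2) - sin(π*x/2)) dx. Term by term:
  ∫_0^2 -sin(π*x/2) dx = -4/π;  ∫_0^2 2*x*sin(π*x/2) dx = 8/π.
Sum: -4/π + 8/π = 4/π.
So RHS = -∫_0^2 v(x) φ(x) dx = -4/π.
LHS = RHS, so the identity holds for this test φ.
Moreover u is smooth here and v(x) = u'(x) = 2*x - 1 pointwise, so the identity holds for every test function. Hence v is the weak derivative of u.


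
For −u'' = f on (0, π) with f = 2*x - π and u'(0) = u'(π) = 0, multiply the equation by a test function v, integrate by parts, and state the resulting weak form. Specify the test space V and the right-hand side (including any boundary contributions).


V = H^1(0, π) (no boundary constraint on v; u is determined up to an additive constant); weak form: ∫_0^π u'v' dx = ∫_0^π (2*x - π) v dx for all v ∈ V.

Multiply both sides by a test function v and integrate from 0 to π:
  ∫_0^π −u''(x) v(x) dx = ∫_0^π f(x) v(x) dx.
Integrate the LHS by parts once:
  ∫_0^π −u'' v dx = −[u'(x) v(x)]_0^π + ∫_0^π u'(x) v'(x) dx.
Thus ∫_0^π u'(x) v'(x) dx = ∫_0^π f(x) v(x) dx + [u'(x) v(x)]_0^π.
Choose V so that boundary terms are either known or forced to vanish.
u has homogeneous Neumann: u'(0) = u'(π) = 0. So [u' v]_0^π = 0·v(π) − 0·v(0) = 0 for any v; take V = H^1(0, π).
Weak formulation: find u (satisfying any essential BC) such that ∫_0^π u'(x) v'(x) dx = ∫_0^π f v dx for all v ∈ V (homogeneous Neumann, so boundary terms vanish).
Substituting f(x) = 2*x - π, the right-hand side is ∫_0^π (2*x - π) v dx.
Compatibility check (pure Neumann): taking v ≡ 1 ∈ V gives 0 = ∫_0^π f dx + (0) − (0), i.e. ∫_0^π f dx must equal u'(0) − u'(π) = 0. Indeed ∫_0^π (2*x - π) dx = 0, so the data are compatible. The solution is then unique only up to an additive constant (fix it e.g. by requiring ∫_0^π u dx = 0).


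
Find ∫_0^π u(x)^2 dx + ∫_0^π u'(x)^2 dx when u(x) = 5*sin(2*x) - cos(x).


||u||_{H^1(0,π)}^2 = -80/3 + 127*π/2

u'(x) = sin(x) + 10*cos(2*x).
Expand u² and (u')² and integrate term by term on (0, π), using: for integers n ≥ 1, ∫_0^π sin²(nx) dx = ∫_0^π cos²(nx) dx = π/2; for n ≠ n', ∫_0^π sin(nx)sin(n'x) dx = ∫_0^π cos(nx)cos(n'x) dx = 0; and by product-to-sum, ∫_0^π sin(nx)cos(n'x) dx = ½∫_0^π [sin((n+n')x) + sin((n−n')x)] dx, which is 0 when n+n' is even and 2n/(n²−n'²) when n+n' is odd (it need not vanish on (0, π)).
  u² squared terms: (-1)²·∫cos(x)² dx = 1·π/2 = π/2;  (5)²·∫sin(2x)² dx = 25·π/2 = 25*π/2.
  u² cross terms: 2·(-1)·(5)·∫cos(x)·sin(2x) dx = -10·(4/3) = -40/3.
  So ∫_0^π u² dx = π/2 + 25*π/2 − 40/3 = -40/3 + 13*π.
  (u')² squared terms: (10)²·∫cos(2x)² dx = 100·π/2 = 50*π;  (1)²·∫sin(x)² dx = 1·π/2 = π/2.
  (u')² cross terms: 2·(10)·(1)·∫cos(2x)·sin(x) dx = 20·(-2/3) = -40/3.
  So ∫_0^π (u')² dx = 50*π + π/2 − 40/3 = -40/3 + 101*π/2.
||u||_{H^1}^2 = (-40/3 + 13*π) + (-40/3 + 101*π/2) = -80/3 + 127*π/2.


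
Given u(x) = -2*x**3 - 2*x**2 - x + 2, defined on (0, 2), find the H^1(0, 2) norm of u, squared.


||u||_{H^1}^2 = 72458/105

The H^1 norm (squared) on an interval (0, L) is
  ||u||_{H^1}^2 = ∫_0^L u(x)^2 dx + ∫_0^L u'(x)^2 dx.
Compute u'(x) = -6*x**2 - 4*x - 1.
Then u(x)^2 = 4*x**6 + 8*x**5 + 8*x**4 - 4*x**3 - 7*x**2 - 4*x + 4 and u'(x)^2 = 36*x**4 + 48*x**3 + 28*x**2 + 8*x + 1.
Integrate each monomial from 0 to 2 using ∫_0^2 c·x^n dx = c·2^(n+1)/(n+1):
  ∫_0^2 u(x)^2 dx = ∫_0^2 (4*x^6 + 8*x^5 + 8*x^4 - 4*x^3 - 7*x^2 - 4*x + 4) dx. Term by term:
    ∫_0^2 4*x^6 dx = 512/7;  ∫_0^2 8*x^5 dx = 256/3;  ∫_0^2 8*x^4 dx = 256/5;
    ∫_0^2 -4*x^3 dx = -16;  ∫_0^2 -7*x^2 dx = -56/3;  ∫_0^2 -4*x dx = -8;
    ∫_0^2 4 dx = 8.
  Sum: 512/7 + 256/3 + 256/5 − 16 − 56/3 − 8 + 8 = 18376/105.
  ∫_0^2 u'(x)^2 dx = ∫_0^2 (36*x^4 + 48*x^3 + 28*x^2 + 8*x + 1) dx. Term by term:
    ∫_0^2 36*x^4 dx = 1152/5;  ∫_0^2 48*x^3 dx = 192;  ∫_0^2 28*x^2 dx = 224/3;
    ∫_0^2 8*x dx = 16;  ∫_0^2 1 dx = 2.
  Sum: 1152/5 + 192 + 224/3 + 16 + 2 = 7726/15.
Adding: ||u||_{H^1}^2 = 18376/105 + 7726/15 = 72458/105.


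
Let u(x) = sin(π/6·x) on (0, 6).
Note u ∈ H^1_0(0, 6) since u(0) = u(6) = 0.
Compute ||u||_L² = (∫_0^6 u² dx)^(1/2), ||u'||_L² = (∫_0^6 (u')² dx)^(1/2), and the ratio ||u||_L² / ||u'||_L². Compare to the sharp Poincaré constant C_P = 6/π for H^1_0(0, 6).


||u||_L² / ||u'||_L² = 6/π = C_P.

u(x) = sin(π/6·x), so u'(x) = π*cos(π*x/6)/6.
Writing u(x) = A·sin(kπx/L) with A = 1 and k = 1, use ∫_0^L sin²(kπx/L) dx = L/2 and ∫_0^L cos²(kπx/L) dx = L/2.
u² = 1·sin²(π/6·x) and (u')² = π^2/36·cos²(π/6·x), and each of sin², cos² integrates to L/2 = 3 over (0, 6).
∫_0^6 u² dx = 3, so ||u||_L² = sqrt(3).
∫_0^6 (u')² dx = π^2/12, so ||u'||_L² = sqrt(3)*π/6.
Ratio ||u||_L² / ||u'||_L² = 6/π.
Sharp Poincaré constant on H^1_0(0, 6) is C_P = L/π = 6/π, achieved by sin(π/6·x).
This is the k = 1 eigenfunction (up to amplitude), so the ratio equals the sharp Poincaré constant exactly.


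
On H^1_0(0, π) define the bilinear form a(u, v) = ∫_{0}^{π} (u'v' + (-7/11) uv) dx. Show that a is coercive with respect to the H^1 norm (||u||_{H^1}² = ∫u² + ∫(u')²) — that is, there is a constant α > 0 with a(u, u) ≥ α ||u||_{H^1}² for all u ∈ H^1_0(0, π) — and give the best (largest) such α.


α = 2/11

Coercivity of a(·,·) on H^1_0(0, π) means a(u, u) ≥ α ||u||_{H^1}² for every u ∈ H^1_0.
The interval has length L = π, and Poincaré/coercivity depend only on L. Here a(u, u) = ∫(u')² + (-7/11)·∫u².
Here c = -7/11 < 0 with |c| < (π/L)² = 1, so coercivity still holds. The condition a(u,u) ≥ α||u||_{H^1}² reads (1−α)∫(u')² ≥ (α−c)∫u². Any admissible α is ≤ 1 (rapidly oscillating u have ∫u²/∫(u')² → 0), and α = 1 would force 0 ≥ (1−c)∫u², impossible since c < 1; so 1−α > 0. By the sharp Poincaré inequality on H^1_0 of an interval of length L, ∫(u')² ≥ (π/L)²∫u² with equality for the first sine mode sin(π(x−x₀)/L) (x₀ the left endpoint), so the inequality holds for all u iff (1−α)(π/L)² ≥ α − c, i.e. α ≤ ((π/L)² + c)/((π/L)² + 1) = (1 + c(L/π)²)/(1 + (L/π)²). (Direct route, valid since c ≤ 0: Poincaré gives c∫u² ≥ c(L/π)²∫(u')², so a(u,u) ≥ (1 + c(L/π)²)∫(u')², while ||u||_{H^1}² ≤ (1 + (L/π)²)∫(u')²; dividing yields the same α.) With (π/L)² = 1 and c = -7/11, the largest admissible constant is α = ((π/L)² + c)/((π/L)² + 1).
Simplifying, α = 2/11.


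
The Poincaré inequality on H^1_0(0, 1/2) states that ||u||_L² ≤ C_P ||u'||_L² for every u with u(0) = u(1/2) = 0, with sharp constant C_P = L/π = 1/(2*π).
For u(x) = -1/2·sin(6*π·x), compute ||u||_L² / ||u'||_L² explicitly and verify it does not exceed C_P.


||u||_L² / ||u'||_L² = 1/(6*π) < C_P = 1/(2*π).

u(x) = -1/2·sin(6*π·x), so u'(x) = -3*π*cos(6*π*x).
Writing u(x) = A·sin(kπx/L) with A = -1/2 and k = 3, use ∫_0^L sin²(kπx/L) dx = L/2 and ∫_0^L cos²(kπx/L) dx = L/2.
u² = 1/4·sin²(6*π·x) and (u')² = 9*π^2·cos²(6*π·x), and each of sin², cos² integrates to L/2 = 1/4 over (0, 1/2).
∫_0^1/2 u² dx = 1/16, so ||u||_L² = 1/4.
∫_0^1/2 (u')² dx = 9*π^2/4, so ||u'||_L² = 3*π/2.
Ratio ||u||_L² / ||u'||_L² = 1/(6*π).
Sharp Poincaré constant on H^1_0(0, 1/2) is C_P = L/π = 1/(2*π), achieved by sin(2*π·x).
This is the k = 3 harmonic; the ratio L/(kπ) is strictly less than C_P = L/π, consistent with the sharp inequality ||u||_L² ≤ C_P ||u'||_L².


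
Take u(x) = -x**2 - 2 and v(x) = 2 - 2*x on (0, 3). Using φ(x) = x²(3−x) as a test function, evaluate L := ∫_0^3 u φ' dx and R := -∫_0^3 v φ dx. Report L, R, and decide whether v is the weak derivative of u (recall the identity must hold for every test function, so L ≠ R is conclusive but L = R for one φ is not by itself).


LHS = 243/10, RHS = 54/5. No, v is not the weak derivative of u.

u(x) = -x**2 - 2, classical derivative u'(x) = -2*x.
φ(x) = x²(3−x), so φ'(x) = 3*x*(2 - x).
Note φ(0) = φ(3) = 0, so the boundary term u·φ vanishes.
LHS = ∫_0^3 u(x) φ'(x) dx = ∫_0^3 (3*x^4 - 6*x^3 + 6*x^2 - 12*x) dx. Term by term:
  ∫_0^3 3*x^4 dx = 729/5;  ∫_0^3 -6*x^3 dx = -243/2;  ∫_0^3 6*x^2 dx = 54;
  ∫_0^3 -12*x dx = -54.
Sum: 729/5 − 243/2 + 54 − 54 = 243/10.
So LHS = 243/10.
∫_0^3 v(x) φ(x) dx = ∫_0^3 (2*x^4 - 8*x^3 + 6*x^2) dx. Term by term:
  ∫_0^3 2*x^4 dx = 486/5;  ∫_0^3 -8*x^3 dx = -162;  ∫_0^3 6*x^2 dx = 54.
Sum: 486/5 − 162 + 54 = -54/5.
So RHS = -∫_0^3 v(x) φ(x) dx = 54/5.
LHS − RHS = 27/2 ≠ 0, so the identity fails.
(For a valid weak derivative the identity must hold for EVERY test function, in particular this one. The failure shows v is NOT the weak derivative of u.)
Correct weak derivative would be u'(x) = -2*x.


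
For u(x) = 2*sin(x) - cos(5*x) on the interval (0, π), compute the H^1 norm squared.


||u||_{H^1(0,π)}^2 = 17*π

u'(x) = 5*sin(5*x) + 2*cos(x).
Expand u² and (u')² and integrate term by term on (0, π), using: for integers n ≥ 1, ∫_0^π sin²(nx) dx = ∫_0^π cos²(nx) dx = π/2; for n ≠ n', ∫_0^π sin(nx)sin(n'x) dx = ∫_0^π cos(nx)cos(n'x) dx = 0; and by product-to-sum, ∫_0^π sin(nx)cos(n'x) dx = ½∫_0^π [sin((n+n')x) + sin((n−n')x)] dx, which is 0 when n+n' is even and 2n/(n²−n'²) when n+n' is odd (it need not vanish on (0, π)).
  u² squared terms: (-1)²·∫cos(5x)² dx = 1·π/2 = π/2;  (2)²·∫sin(x)² dx = 4·π/2 = 2*π.
  u² cross terms: 2·(-1)·(2)·∫cos(5x)·sin(x) dx = -4·(0) = 0.
  So ∫_0^π u² dx = π/2 + 2*π + 0 = 5*π/2.
  (u')² squared terms: (2)²·∫cos(x)² dx = 4·π/2 = 2*π;  (5)²·∫sin(5x)² dx = 25·π/2 = 25*π/2.
  (u')² cross terms: 2·(2)·(5)·∫cos(x)·sin(5x) dx = 20·(0) = 0.
  So ∫_0^π (u')² dx = 2*π + 25*π/2 + 0 = 29*π/2.
||u||_{H^1}^2 = (5*π/2) + (29*π/2) = 17*π.


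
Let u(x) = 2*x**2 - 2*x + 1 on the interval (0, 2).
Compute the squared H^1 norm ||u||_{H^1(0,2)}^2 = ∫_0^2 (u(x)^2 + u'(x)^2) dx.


||u||_{H^1}^2 = 138/5

The H^1 norm (squared) on an interval (0, L) is
  ||u||_{H^1}^2 = ∫_0^L u(x)^2 dx + ∫_0^L u'(x)^2 dx.
Compute u'(x) = 4*x - 2.
Then u(x)^2 = 4*x**4 - 8*x**3 + 8*x**2 - 4*x + 1 and u'(x)^2 = 16*x**2 - 16*x + 4.
Integrate each monomial from 0 to 2 using ∫_0^2 c·x^n dx = c·2^(n+1)/(n+1):
  ∫_0^2 u(x)^2 dx = ∫_0^2 (4*x^4 - 8*x^3 + 8*x^2 - 4*x + 1) dx. Term by term:
    ∫_0^2 4*x^4 dx = 128/5;  ∫_0^2 -8*x^3 dx = -32;  ∫_0^2 8*x^2 dx = 64/3;
    ∫_0^2 -4*x dx = -8;  ∫_0^2 1 dx = 2.
  Sum: 128/5 − 32 + 64/3 − 8 + 2 = 134/15.
  ∫_0^2 u'(x)^2 dx = ∫_0^2 (16*x^2 - 16*x + 4) dx. Term by term:
    ∫_0^2 16*x^2 dx = 128/3;  ∫_0^2 -16*x dx = -32;  ∫_0^2 4 dx = 8.
  Sum: 128/3 − 32 + 8 = 56/3.
Adding: ||u||_{H^1}^2 = 134/15 + 56/3 = 138/5.


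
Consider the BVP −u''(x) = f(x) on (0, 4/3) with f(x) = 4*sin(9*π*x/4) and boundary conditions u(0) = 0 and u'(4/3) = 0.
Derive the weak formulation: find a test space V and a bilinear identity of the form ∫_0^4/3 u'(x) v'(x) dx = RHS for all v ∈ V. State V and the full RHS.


V = {v ∈ H^1(0, 4/3) : v(0) = 0} (test functions vanish at x = 0 where u is specified); weak form: ∫_0^4/3 u'v' dx = ∫_0^4/3 (4*sin(9*π*x/4)) v dx for all v ∈ V.

Multiply both sides by a test function v and integrate from 0 to 4/3:
  ∫_0^4/3 −u''(x) v(x) dx = ∫_0^4/3 f(x) v(x) dx.
Integrate the LHS by parts once:
  ∫_0^4/3 −u'' v dx = −[u'(x) v(x)]_0^4/3 + ∫_0^4/3 u'(x) v'(x) dx.
Thus ∫_0^4/3 u'(x) v'(x) dx = ∫_0^4/3 f(x) v(x) dx + [u'(x) v(x)]_0^4/3.
Choose V so that boundary terms are either known or forced to vanish.
Mixed BC: u(0) = 0 (Dirichlet) and u'(4/3) = 0 (Neumann). Define V = {v ∈ H^1(0, 4/3) : v(0) = 0}. Then [u' v]_0^4/3 = u'(4/3)·v(4/3) − u'(0)·0 = 0.
Weak formulation: find u (satisfying any essential BC) such that ∫_0^4/3 u'(x) v'(x) dx = ∫_0^4/3 f v dx for all v ∈ V (Dirichlet at 0 absorbed into V; the Neumann datum at x = 4/3 is zero, so no boundary term remains).
Substituting f(x) = 4*sin(9*π*x/4), the right-hand side is ∫_0^4/3 (4*sin(9*π*x/4)) v dx.


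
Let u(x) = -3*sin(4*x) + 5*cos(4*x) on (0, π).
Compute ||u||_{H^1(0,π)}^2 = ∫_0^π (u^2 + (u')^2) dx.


||u||_{H^1(0,π)}^2 = 289*π

u'(x) = -20*sin(4*x) - 12*cos(4*x).
Expand u² and (u')² and integrate term by term on (0, π), using: for integers n ≥ 1, ∫_0^π sin²(nx) dx = ∫_0^π cos²(nx) dx = π/2; for n ≠ n', ∫_0^π sin(nx)sin(n'x) dx = ∫_0^π cos(nx)cos(n'x) dx = 0; and by product-to-sum, ∫_0^π sin(nx)cos(n'x) dx = ½∫_0^π [sin((n+n')x) + sin((n−n')x)] dx, which is 0 when n+n' is even and 2n/(n²−n'²) when n+n' is odd (it need not vanish on (0, π)).
  u² squared terms: (-3)²·∫sin(4x)² dx = 9·π/2 = 9*π/2;  (5)²·∫cos(4x)² dx = 25·π/2 = 25*π/2.
  u² cross terms: 2·(-3)·(5)·∫sin(4x)·cos(4x) dx = -30·(0) = 0.
  So ∫_0^π u² dx = 9*π/2 + 25*π/2 + 0 = 17*π.
  (u')² squared terms: (-20)²·∫sin(4x)² dx = 400·π/2 = 200*π;  (-12)²·∫cos(4x)² dx = 144·π/2 = 72*π.
  (u')² cross terms: 2·(-20)·(-12)·∫sin(4x)·cos(4x) dx = 480·(0) = 0.
  So ∫_0^π (u')² dx = 200*π + 72*π + 0 = 272*π.
||u||_{H^1}^2 = (17*π) + (272*π) = 289*π.


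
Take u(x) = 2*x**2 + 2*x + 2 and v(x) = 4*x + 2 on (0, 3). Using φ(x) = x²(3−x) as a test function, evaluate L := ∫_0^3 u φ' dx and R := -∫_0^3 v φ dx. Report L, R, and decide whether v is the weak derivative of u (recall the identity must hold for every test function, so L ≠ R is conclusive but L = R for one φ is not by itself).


LHS = -621/10, RHS = -621/10. Yes, v = u' weakly.

u(x) = 2*x**2 + 2*x + 2, classical derivative u'(x) = 4*x + 2.
φ(x) = x²(3−x), so φ'(x) = 3*x*(2 - x).
Note φ(0) = φ(3) = 0, so the boundary term u·φ vanishes.
LHS = ∫_0^3 u(x) φ'(x) dx = ∫_0^3 (-6*x^4 + 6*x^3 + 6*x^2 + 12*x) dx. Term by term:
  ∫_0^3 -6*x^4 dx = -1458/5;  ∫_0^3 6*x^3 dx = 243/2;  ∫_0^3 6*x^2 dx = 54;
  ∫_0^3 12*x dx = 54.
Sum: -1458/5 + 243/2 + 54 + 54 = -621/10.
So LHS = -621/10.
∫_0^3 v(x) φ(x) dx = ∫_0^3 (-4*x^4 + 10*x^3 + 6*x^2) dx. Term by term:
  ∫_0^3 -4*x^4 dx = -972/5;  ∫_0^3 10*x^3 dx = 405/2;  ∫_0^3 6*x^2 dx = 54.
Sum: -972/5 + 405/2 + 54 = 621/10.
So RHS = -∫_0^3 v(x) φ(x) dx = -621/10.
LHS = RHS, so the identity holds for this test φ.
Moreover u is smooth here and v(x) = u'(x) = 4*x + 2 pointwise, so the identity holds for every test function. Hence v is the weak derivative of u.


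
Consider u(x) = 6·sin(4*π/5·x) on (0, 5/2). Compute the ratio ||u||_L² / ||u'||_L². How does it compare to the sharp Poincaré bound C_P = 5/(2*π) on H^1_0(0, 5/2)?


||u||_L² / ||u'||_L² = 5/(4*π) < C_P = 5/(2*π).

u(x) = 6·sin(4*π/5·x), so u'(x) = 24*π*cos(4*π*x/5)/5.
Writing u(x) = A·sin(kπx/L) with A = 6 and k = 2, use ∫_0^L sin²(kπx/L) dx = L/2 and ∫_0^L cos²(kπx/L) dx = L/2.
u² = 36·sin²(4*π/5·x) and (u')² = 576*π^2/25·cos²(4*π/5·x), and each of sin², cos² integrates to L/2 = 5/4 over (0, 5/2).
∫_0^5/2 u² dx = 45, so ||u||_L² = 3*sqrt(5).
∫_0^5/2 (u')² dx = 144*π^2/5, so ||u'||_L² = 12*sqrt(5)*π/5.
Ratio ||u||_L² / ||u'||_L² = 5/(4*π).
Sharp Poincaré constant on H^1_0(0, 5/2) is C_P = L/π = 5/(2*π), achieved by sin(2*π/5·x).
This is the k = 2 harmonic; the ratio L/(kπ) is strictly less than C_P = L/π, consistent with the sharp inequality ||u||_L² ≤ C_P ||u'||_L².


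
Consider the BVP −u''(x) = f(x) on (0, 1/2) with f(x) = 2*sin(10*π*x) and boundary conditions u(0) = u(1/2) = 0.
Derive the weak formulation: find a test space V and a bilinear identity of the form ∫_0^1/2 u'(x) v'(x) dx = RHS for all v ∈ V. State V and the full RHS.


V = H^1_0(0, 1/2) (so v(0) = v(1/2) = 0); weak form: ∫_0^1/2 u'v' dx = ∫_0^1/2 (2*sin(10*π*x)) v dx for all v ∈ V.

Multiply both sides by a test function v and integrate from 0 to 1/2:
  ∫_0^1/2 −u''(x) v(x) dx = ∫_0^1/2 f(x) v(x) dx.
Integrate the LHS by parts once:
  ∫_0^1/2 −u'' v dx = −[u'(x) v(x)]_0^1/2 + ∫_0^1/2 u'(x) v'(x) dx.
Thus ∫_0^1/2 u'(x) v'(x) dx = ∫_0^1/2 f(x) v(x) dx + [u'(x) v(x)]_0^1/2.
Choose V so that boundary terms are either known or forced to vanish.
u is Dirichlet: u(0) = u(1/2) = 0. Let V = H^1_0(0, 1/2); then v(0) = v(1/2) = 0, and [u' v]_0^1/2 = 0.
Weak formulation: find u (satisfying any essential BC) such that ∫_0^1/2 u'(x) v'(x) dx = ∫_0^1/2 f v dx for all v ∈ V.
Substituting f(x) = 2*sin(10*π*x), the right-hand side is ∫_0^1/2 (2*sin(10*π*x)) v dx.


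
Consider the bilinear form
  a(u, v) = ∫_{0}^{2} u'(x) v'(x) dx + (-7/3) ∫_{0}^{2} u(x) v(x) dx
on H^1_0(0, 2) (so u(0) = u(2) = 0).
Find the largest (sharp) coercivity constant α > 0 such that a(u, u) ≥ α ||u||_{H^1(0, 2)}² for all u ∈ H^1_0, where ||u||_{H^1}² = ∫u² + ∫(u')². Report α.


α = (-28/3 + π^2)/(4 + π^2)

Coercivity of a(·,·) on H^1_0(0, 2) means a(u, u) ≥ α ||u||_{H^1}² for every u ∈ H^1_0.
The interval has length L = 2, and Poincaré/coercivity depend only on L. Here a(u, u) = ∫(u')² + (-7/3)·∫u².
Here c = -7/3 < 0 with |c| < (π/L)² = π^2/4, so coercivity still holds. The condition a(u,u) ≥ α||u||_{H^1}² reads (1−α)∫(u')² ≥ (α−c)∫u². Any admissible α is ≤ 1 (rapidly oscillating u have ∫u²/∫(u')² → 0), and α = 1 would force 0 ≥ (1−c)∫u², impossible since c < 1; so 1−α > 0. By the sharp Poincaré inequality on H^1_0 of an interval of length L, ∫(u')² ≥ (π/L)²∫u² with equality for the first sine mode sin(π(x−x₀)/L) (x₀ the left endpoint), so the inequality holds for all u iff (1−α)(π/L)² ≥ α − c, i.e. α ≤ ((π/L)² + c)/((π/L)² + 1) = (1 + c(L/π)²)/(1 + (L/π)²). (Direct route, valid since c ≤ 0: Poincaré gives c∫u² ≥ c(L/π)²∫(u')², so a(u,u) ≥ (1 + c(L/π)²)∫(u')², while ||u||_{H^1}² ≤ (1 + (L/π)²)∫(u')²; dividing yields the same α.) With (π/L)² = π^2/4 and c = -7/3, the largest admissible constant is α = ((π/L)² + c)/((π/L)² + 1).
Simplifying, α = (-28/3 + π^2)/(4 + π^2).


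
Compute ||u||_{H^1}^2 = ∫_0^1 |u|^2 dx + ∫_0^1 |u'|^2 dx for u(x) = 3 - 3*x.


||u||_{H^1}^2 = 12

The H^1 norm (squared) on an interval (0, L) is
  ||u||_{H^1}^2 = ∫_0^L u(x)^2 dx + ∫_0^L u'(x)^2 dx.
Compute u'(x) = -3.
Then u(x)^2 = 9*x**2 - 18*x + 9 and u'(x)^2 = 9.
Integrate each monomial from 0 to 1 using ∫_0^1 c·x^n dx = c·1^(n+1)/(n+1):
  ∫_0^1 u(x)^2 dx = ∫_0^1 (9*x^2 - 18*x + 9) dx. Term by term:
    ∫_0^1 9*x^2 dx = 3;  ∫_0^1 -18*x dx = -9;  ∫_0^1 9 dx = 9.
  Sum: 3 − 9 + 9 = 3.
  ∫_0^1 u'(x)^2 dx = ∫_0^1 (9) dx. Term by term:
    ∫_0^1 9 dx = 9.
Adding: ||u||_{H^1}^2 = 3 + 9 = 12.


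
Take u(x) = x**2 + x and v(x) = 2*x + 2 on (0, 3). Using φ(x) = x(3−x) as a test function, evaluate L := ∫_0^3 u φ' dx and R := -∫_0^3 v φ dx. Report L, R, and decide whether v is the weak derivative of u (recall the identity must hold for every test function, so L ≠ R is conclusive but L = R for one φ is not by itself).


LHS = -18, RHS = -45/2. No, v is not the weak derivative of u.

u(x) = x**2 + x, classical derivative u'(x) = 2*x + 1.
φ(x) = x(3−x), so φ'(x) = 3 - 2*x.
Note φ(0) = φ(3) = 0, so the boundary term u·φ vanishes.
LHS = ∫_0^3 u(x) φ'(x) dx = ∫_0^3 (-2*x^3 + x^2 + 3*x) dx. Term by term:
  ∫_0^3 -2*x^3 dx = -81/2;  ∫_0^3 x^2 dx = 9;  ∫_0^3 3*x dx = 27/2.
Sum: -81/2 + 9 + 27/2 = -18.
So LHS = -18.
∫_0^3 v(x) φ(x) dx = ∫_0^3 (-2*x^3 + 4*x^2 + 6*x) dx. Term by term:
  ∫_0^3 -2*x^3 dx = -81/2;  ∫_0^3 4*x^2 dx = 36;  ∫_0^3 6*x dx = 27.
Sum: -81/2 + 36 + 27 = 45/2.
So RHS = -∫_0^3 v(x) φ(x) dx = -45/2.
LHS − RHS = 9/2 ≠ 0, so the identity fails.
(For a valid weak derivative the identity must hold for EVERY test function, in particular this one. The failure shows v is NOT the weak derivative of u.)
Correct weak derivative would be u'(x) = 2*x + 1.


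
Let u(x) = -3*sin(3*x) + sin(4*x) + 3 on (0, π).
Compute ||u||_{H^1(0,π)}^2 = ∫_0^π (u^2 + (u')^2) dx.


||u||_{H^1(0,π)}^2 = -12 + 125*π/2

u'(x) = -9*cos(3*x) + 4*cos(4*x).
Expand u² and (u')² and integrate term by term on (0, π), using: for integers n ≥ 1, ∫_0^π sin²(nx) dx = ∫_0^π cos²(nx) dx = π/2; for n ≠ n', ∫_0^π sin(nx)sin(n'x) dx = ∫_0^π cos(nx)cos(n'x) dx = 0; and by product-to-sum, ∫_0^π sin(nx)cos(n'x) dx = ½∫_0^π [sin((n+n')x) + sin((n−n')x)] dx, which is 0 when n+n' is even and 2n/(n²−n'²) when n+n' is odd (it need not vanish on (0, π)). For the constant mode: ∫_0^π 1 dx = π, ∫_0^π cos(nx) dx = 0, ∫_0^π sin(nx) dx = (1−(−1)^n)/n.
  u² squared terms: (3)²·∫1 dx = 9·π = 9*π;  (-3)²·∫sin(3x)² dx = 9·π/2 = 9*π/2;  (1)²·∫sin(4x)² dx = 1·π/2 = π/2.
  u² cross terms: 2·(3)·(-3)·∫1·sin(3x) dx = -18·(2/3) = -12;  2·(3)·(1)·∫1·sin(4x) dx = 6·(0) = 0;  2·(-3)·(1)·∫sin(3x)·sin(4x) dx = -6·(0) = 0.
  So ∫_0^π u² dx = 9*π + 9*π/2 + π/2 − 12 + 0 + 0 = -12 + 14*π.
  (u')² squared terms: (-9)²·∫cos(3x)² dx = 81·π/2 = 81*π/2;  (4)²·∫cos(4x)² dx = 16·π/2 = 8*π.
  (u')² cross terms: 2·(-9)·(4)·∫cos(3x)·cos(4x) dx = -72·(0) = 0.
  So ∫_0^π (u')² dx = 81*π/2 + 8*π + 0 = 97*π/2.
||u||_{H^1}^2 = (-12 + 14*π) + (97*π/2) = -12 + 125*π/2.


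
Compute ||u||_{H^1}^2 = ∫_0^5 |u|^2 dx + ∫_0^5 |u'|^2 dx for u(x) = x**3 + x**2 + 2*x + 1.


||u||_{H^1}^2 = 406325/14

The H^1 norm (squared) on an interval (0, L) is
  ||u||_{H^1}^2 = ∫_0^L u(x)^2 dx + ∫_0^L u'(x)^2 dx.
Compute u'(x) = 3*x**2 + 2*x + 2.
Then u(x)^2 = x**6 + 2*x**5 + 5*x**4 + 6*x**3 + 6*x**2 + 4*x + 1 and u'(x)^2 = 9*x**4 + 12*x**3 + 16*x**2 + 8*x + 4.
Integrate each monomial from 0 to 5 using ∫_0^5 c·x^n dx = c·5^(n+1)/(n+1):
  ∫_0^5 u(x)^2 dx = ∫_0^5 (x^6 + 2*x^5 + 5*x^4 + 6*x^3 + 6*x^2 + 4*x + 1) dx. Term by term:
    ∫_0^5 x^6 dx = 78125/7;  ∫_0^5 2*x^5 dx = 15625/3;  ∫_0^5 5*x^4 dx = 3125;
    ∫_0^5 6*x^3 dx = 1875/2;  ∫_0^5 6*x^2 dx = 250;  ∫_0^5 4*x dx = 50;
    ∫_0^5 1 dx = 5.
  Sum: 78125/7 + 15625/3 + 3125 + 1875/2 + 250 + 50 + 5 = 870935/42.
  ∫_0^5 u'(x)^2 dx = ∫_0^5 (9*x^4 + 12*x^3 + 16*x^2 + 8*x + 4) dx. Term by term:
    ∫_0^5 9*x^4 dx = 5625;  ∫_0^5 12*x^3 dx = 1875;  ∫_0^5 16*x^2 dx = 2000/3;
    ∫_0^5 8*x dx = 100;  ∫_0^5 4 dx = 20.
  Sum: 5625 + 1875 + 2000/3 + 100 + 20 = 24860/3.
Adding: ||u||_{H^1}^2 = 870935/42 + 24860/3 = 406325/14.


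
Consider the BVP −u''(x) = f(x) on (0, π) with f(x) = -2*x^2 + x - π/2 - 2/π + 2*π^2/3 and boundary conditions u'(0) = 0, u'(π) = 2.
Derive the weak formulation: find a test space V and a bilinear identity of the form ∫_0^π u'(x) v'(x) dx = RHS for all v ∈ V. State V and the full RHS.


V = H^1(0, π) (v unrestricted at boundary; u is determined up to an additive constant); weak form: ∫_0^π u'v' dx = ∫_0^π (-2*x^2 + x - π/2 - 2/π + 2*π^2/3) v dx + 2·v(π) for all v ∈ V.

Multiply both sides by a test function v and integrate from 0 to π:
  ∫_0^π −u''(x) v(x) dx = ∫_0^π f(x) v(x) dx.
Integrate the LHS by parts once:
  ∫_0^π −u'' v dx = −[u'(x) v(x)]_0^π + ∫_0^π u'(x) v'(x) dx.
Thus ∫_0^π u'(x) v'(x) dx = ∫_0^π f(x) v(x) dx + [u'(x) v(x)]_0^π.
Choose V so that boundary terms are either known or forced to vanish.
u has inhomogeneous Neumann u'(0) = 0, u'(π) = 2. [u' v]_0^π = (2)·v(π) − (0)·v(0) = 2·v(π). Take V = H^1(0, π); boundary term becomes part of RHS.
Weak formulation: find u (satisfying any essential BC) such that ∫_0^π u'(x) v'(x) dx = ∫_0^π f v dx + 2·v(π) for all v ∈ V (Neumann data are natural BCs: they enter the RHS as boundary terms).
Substituting f(x) = -2*x^2 + x - π/2 - 2/π + 2*π^2/3, the right-hand side is ∫_0^π (-2*x^2 + x - π/2 - 2/π + 2*π^2/3) v dx + 2·v(π).
Compatibility check (pure Neumann): taking v ≡ 1 ∈ V gives 0 = ∫_0^π f dx + (2) − (0), i.e. ∫_0^π f dx must equal u'(0) − u'(π) = -2. Indeed ∫_0^π (-2*x^2 + x - π/2 - 2/π + 2*π^2/3) dx = -2, so the data are compatible. The solution is then unique only up to an additive constant (fix it e.g. by requiring ∫_0^π u dx = 0).
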